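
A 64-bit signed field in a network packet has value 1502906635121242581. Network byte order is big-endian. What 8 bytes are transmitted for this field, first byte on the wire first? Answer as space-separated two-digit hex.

1502906635121242581 in hexadecimal, padded to 64 bits, is 0x14DB659F34FAB1D5.
Split into bytes (most-significant first): 14 DB 65 9F 34 FA B1 D5.
Big-endian: lowest address holds the most-significant byte.
So the memory order matches the most-significant-first order: 14 DB 65 9F 34 FA B1 D5.

14 DB 65 9F 34 FA B1 D5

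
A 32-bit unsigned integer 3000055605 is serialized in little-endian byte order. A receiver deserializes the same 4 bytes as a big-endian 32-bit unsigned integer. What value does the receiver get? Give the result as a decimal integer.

892850610

3000055605 in 32-bit hexadecimal is 0xB2D13735.
Stored little-endian, the bytes at ascending addresses are 35 37 D1 B2.
Read back as big-endian, the last byte is least significant, giving 0x3537D1B2.
0x3537D1B2 = 892850610.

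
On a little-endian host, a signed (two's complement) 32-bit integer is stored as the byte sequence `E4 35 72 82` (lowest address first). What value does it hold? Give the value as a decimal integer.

Little-endian: lowest address holds the least-significant byte.
Reassemble most-significant byte first: 82 72 35 E4 → 0x827235E4.
Top bit is set, so as a signed 32-bit value this is 0x827235E4 − 2^32 = -2106444316.

-2106444316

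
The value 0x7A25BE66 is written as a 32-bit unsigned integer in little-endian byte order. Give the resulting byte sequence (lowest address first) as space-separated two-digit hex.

Split into bytes (most-significant first): 7A 25 BE 66.
Little-endian: lowest address holds the least-significant byte.
So at ascending addresses the bytes are 66 BE 25 7A.

66 BE 25 7A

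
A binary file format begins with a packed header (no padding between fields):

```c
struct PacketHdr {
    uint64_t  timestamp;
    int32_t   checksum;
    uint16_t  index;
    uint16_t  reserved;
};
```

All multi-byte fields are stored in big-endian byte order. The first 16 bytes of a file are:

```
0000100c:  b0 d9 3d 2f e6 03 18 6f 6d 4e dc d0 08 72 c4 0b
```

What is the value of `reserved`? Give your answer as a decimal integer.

`reserved` follows `timestamp` (8 B), `checksum` (4 B), `index` (2 B), so it starts at offset 8 + 4 + 2 = 14 and occupies 2 bytes.
Bytes at offsets 14..15: C4 0B.
In big-endian order the high byte comes first in memory.
The bytes are already most-significant first: 0xC40B.
0xC40B = 50187.

50187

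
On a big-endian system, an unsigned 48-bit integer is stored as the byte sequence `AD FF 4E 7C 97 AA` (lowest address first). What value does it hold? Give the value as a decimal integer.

Big-endian: lowest address holds the most-significant byte.
The bytes are already most-significant first: 0xADFF4E7C97AA.
0xADFF4E7C97AA = 191312045053866.

191312045053866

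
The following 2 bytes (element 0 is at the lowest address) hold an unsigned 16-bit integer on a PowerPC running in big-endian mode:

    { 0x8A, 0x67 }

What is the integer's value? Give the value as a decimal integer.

35431

Big-endian: lowest address holds the most-significant byte.
The bytes are already most-significant first: 0x8A67.
0x8A67 = 35431.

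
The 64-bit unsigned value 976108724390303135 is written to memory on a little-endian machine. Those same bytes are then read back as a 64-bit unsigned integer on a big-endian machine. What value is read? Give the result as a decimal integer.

11499222102802008845

976108724390303135 in 64-bit hexadecimal is 0x0D8BD5B69371959F.
Stored little-endian, the bytes at ascending addresses are 9F 95 71 93 B6 D5 8B 0D.
Read back as big-endian, the last byte is least significant, giving 0x9F957193B6D58B0D.
0x9F957193B6D58B0D = 11499222102802008845.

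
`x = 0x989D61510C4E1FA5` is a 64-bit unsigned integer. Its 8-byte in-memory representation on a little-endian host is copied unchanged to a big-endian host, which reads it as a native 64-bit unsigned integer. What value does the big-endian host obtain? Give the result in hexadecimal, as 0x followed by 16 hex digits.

Stored little-endian, the bytes at ascending addresses are A5 1F 4E 0C 51 61 9D 98.
Read back as big-endian, the last byte is least significant, giving 0xA51F4E0C51619D98.

0xA51F4E0C51619D98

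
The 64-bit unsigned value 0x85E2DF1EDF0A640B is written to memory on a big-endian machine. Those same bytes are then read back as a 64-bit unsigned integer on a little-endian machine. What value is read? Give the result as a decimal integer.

820792985500246661

Stored big-endian, the bytes at ascending addresses are 85 E2 DF 1E DF 0A 64 0B.
Read back as little-endian, the first byte is least significant, giving 0x0B640ADF1EDFE285.
0x0B640ADF1EDFE285 = 820792985500246661.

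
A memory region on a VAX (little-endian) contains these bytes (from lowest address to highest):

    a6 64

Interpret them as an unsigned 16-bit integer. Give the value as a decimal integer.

Little-endian stores the least-significant byte at the lowest address.
Reassemble most-significant byte first: 64 A6 → 0x64A6.
0x64A6 = 25766.

25766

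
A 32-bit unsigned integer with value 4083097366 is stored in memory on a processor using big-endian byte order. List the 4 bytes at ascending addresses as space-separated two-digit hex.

4083097366 in hexadecimal, padded to 32 bits, is 0xF35F1F16.
Split into bytes (most-significant first): F3 5F 1F 16.
Big-endian stores the most-significant byte at the lowest address.
So the memory order matches the most-significant-first order: F3 5F 1F 16.

F3 5F 1F 16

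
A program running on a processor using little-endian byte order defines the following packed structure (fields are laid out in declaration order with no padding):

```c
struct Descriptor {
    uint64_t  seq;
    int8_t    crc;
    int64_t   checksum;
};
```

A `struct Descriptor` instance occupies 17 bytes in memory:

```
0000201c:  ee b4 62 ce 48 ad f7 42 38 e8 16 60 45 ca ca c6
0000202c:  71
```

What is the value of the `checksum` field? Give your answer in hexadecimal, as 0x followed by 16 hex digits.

`checksum` follows `seq` (8 B), `crc` (1 B), so it starts at offset 8 + 1 = 9 and occupies 8 bytes.
Bytes at offsets 9..16: E8 16 60 45 CA CA C6 71.
Little-endian: lowest address holds the least-significant byte.
Reassemble most-significant byte first: 71 C6 CA CA 45 60 16 E8 → 0x71C6CACA456016E8.

0x71C6CACA456016E8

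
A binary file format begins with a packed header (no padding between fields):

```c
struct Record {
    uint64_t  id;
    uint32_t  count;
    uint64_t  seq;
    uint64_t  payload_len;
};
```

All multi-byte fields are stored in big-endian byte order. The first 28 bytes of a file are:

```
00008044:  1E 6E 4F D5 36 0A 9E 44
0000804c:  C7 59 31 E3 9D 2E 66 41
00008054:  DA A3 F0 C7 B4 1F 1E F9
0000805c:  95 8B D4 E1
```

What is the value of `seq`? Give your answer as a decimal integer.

`seq` follows `id` (8 B), `count` (4 B), so it starts at offset 8 + 4 = 12 and occupies 8 bytes.
Bytes at offsets 12..19: 9D 2E 66 41 DA A3 F0 C7.
In big-endian order the high byte comes first in memory.
The bytes are already most-significant first: 0x9D2E6641DAA3F0C7.
0x9D2E6641DAA3F0C7 = 11326102545910460615.

11326102545910460615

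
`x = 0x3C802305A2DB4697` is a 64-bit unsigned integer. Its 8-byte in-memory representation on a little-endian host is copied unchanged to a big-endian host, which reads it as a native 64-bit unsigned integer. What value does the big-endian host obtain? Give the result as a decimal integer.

10900641437014261820

Stored little-endian, the bytes at ascending addresses are 97 46 DB A2 05 23 80 3C.
Read back as big-endian, the last byte is least significant, giving 0x9746DBA20523803C.
0x9746DBA20523803C = 10900641437014261820.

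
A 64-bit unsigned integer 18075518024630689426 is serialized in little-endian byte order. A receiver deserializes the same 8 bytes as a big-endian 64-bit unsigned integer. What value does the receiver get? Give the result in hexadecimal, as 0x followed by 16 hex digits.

0x925E480DE023D9FA

18075518024630689426 in 64-bit hexadecimal is 0xFAD923E00D485E92.
Stored little-endian, the bytes at ascending addresses are 92 5E 48 0D E0 23 D9 FA.
Read back as big-endian, the last byte is least significant, giving 0x925E480DE023D9FA.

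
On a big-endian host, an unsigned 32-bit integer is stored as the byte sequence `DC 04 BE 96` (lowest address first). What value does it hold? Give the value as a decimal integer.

Big-endian: lowest address holds the most-significant byte.
The bytes are already most-significant first: 0xDC04BE96.
0xDC04BE96 = 3691298454.

3691298454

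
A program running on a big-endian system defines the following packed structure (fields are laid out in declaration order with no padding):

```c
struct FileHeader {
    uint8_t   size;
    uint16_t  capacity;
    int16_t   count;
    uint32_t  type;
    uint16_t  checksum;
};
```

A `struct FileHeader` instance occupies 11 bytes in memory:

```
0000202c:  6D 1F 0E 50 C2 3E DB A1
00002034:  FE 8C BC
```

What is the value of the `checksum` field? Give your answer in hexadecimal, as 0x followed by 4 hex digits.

0x8CBC

`checksum` follows `size` (1 B), `capacity` (2 B), `count` (2 B), `type` (4 B), so it starts at offset 1 + 2 + 2 + 4 = 9 and occupies 2 bytes.
Bytes at offsets 9..10: 8C BC.
Big-endian: lowest address holds the most-significant byte.
The bytes are already most-significant first: 0x8CBC.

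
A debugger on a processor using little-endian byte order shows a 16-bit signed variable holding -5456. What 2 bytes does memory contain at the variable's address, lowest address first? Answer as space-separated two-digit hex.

Two's complement of -5456 in 16 bits: 5456 = 0x1550; invert → 0xEAAF; add 1 → 0xEAB0.
Split into bytes (most-significant first): EA B0.
Little-endian: lowest address holds the least-significant byte.
So at ascending addresses the bytes are B0 EA.

B0 EA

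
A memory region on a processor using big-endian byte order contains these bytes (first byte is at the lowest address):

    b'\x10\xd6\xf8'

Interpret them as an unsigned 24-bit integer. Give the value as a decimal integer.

In big-endian order the high byte comes first in memory.
The bytes are already most-significant first: 0x10D6F8.
0x10D6F8 = 1103608.

1103608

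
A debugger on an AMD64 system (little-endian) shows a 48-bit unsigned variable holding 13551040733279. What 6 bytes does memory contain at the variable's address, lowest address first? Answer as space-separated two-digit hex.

5F 20 F8 18 53 0C

13551040733279 in hexadecimal, padded to 48 bits, is 0x0C5318F8205F.
Split into bytes (most-significant first): 0C 53 18 F8 20 5F.
In little-endian order the low byte comes first in memory.
So at ascending addresses the bytes are 5F 20 F8 18 53 0C.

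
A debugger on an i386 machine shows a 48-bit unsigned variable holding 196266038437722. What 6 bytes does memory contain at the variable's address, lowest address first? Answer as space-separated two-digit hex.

196266038437722 in hexadecimal, padded to 48 bits, is 0xB280BF80A75A.
Split into bytes (most-significant first): B2 80 BF 80 A7 5A.
Little-endian stores the least-significant byte at the lowest address.
So at ascending addresses the bytes are 5A A7 80 BF 80 B2.

5A A7 80 BF 80 B2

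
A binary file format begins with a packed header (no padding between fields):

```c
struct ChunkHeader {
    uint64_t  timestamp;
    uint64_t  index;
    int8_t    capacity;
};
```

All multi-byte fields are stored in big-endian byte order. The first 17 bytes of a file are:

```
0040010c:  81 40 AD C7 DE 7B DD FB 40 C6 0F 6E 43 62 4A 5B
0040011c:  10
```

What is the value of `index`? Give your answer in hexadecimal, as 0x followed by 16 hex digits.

`index` follows `timestamp` (8 bytes), so it starts at byte offset 8 and occupies 8 bytes.
Bytes at offsets 8..15: 40 C6 0F 6E 43 62 4A 5B.
Big-endian: lowest address holds the most-significant byte.
The bytes are already most-significant first: 0x40C60F6E43624A5B.

0x40C60F6E43624A5B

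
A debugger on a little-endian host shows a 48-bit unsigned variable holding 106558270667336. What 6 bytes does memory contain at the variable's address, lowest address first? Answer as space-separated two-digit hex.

48 FA DE 07 EA 60

106558270667336 in hexadecimal, padded to 48 bits, is 0x60EA07DEFA48.
Split into bytes (most-significant first): 60 EA 07 DE FA 48.
Little-endian: lowest address holds the least-significant byte.
So at ascending addresses the bytes are 48 FA DE 07 EA 60.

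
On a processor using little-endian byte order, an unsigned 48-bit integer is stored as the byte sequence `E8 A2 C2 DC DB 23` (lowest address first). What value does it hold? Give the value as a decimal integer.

39427208553192

In little-endian order the low byte comes first in memory.
Reassemble most-significant byte first: 23 DB DC C2 A2 E8 → 0x23DBDCC2A2E8.
0x23DBDCC2A2E8 = 39427208553192.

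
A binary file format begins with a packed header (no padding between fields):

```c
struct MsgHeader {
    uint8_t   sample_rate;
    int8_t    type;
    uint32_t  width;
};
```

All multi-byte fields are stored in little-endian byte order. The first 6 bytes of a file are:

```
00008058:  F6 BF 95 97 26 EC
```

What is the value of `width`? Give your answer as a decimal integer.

`width` follows `sample_rate` (1 B), `type` (1 B), so it starts at offset 1 + 1 = 2 and occupies 4 bytes.
Bytes at offsets 2..5: 95 97 26 EC.
Little-endian stores the least-significant byte at the lowest address.
Reassemble most-significant byte first: EC 26 97 95 → 0xEC269795.
0xEC269795 = 3961952149.

3961952149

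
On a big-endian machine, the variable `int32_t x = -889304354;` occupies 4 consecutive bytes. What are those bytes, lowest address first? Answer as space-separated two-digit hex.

CA FE 4A DE

Two's complement of -889304354 in 32 bits: 889304354 = 0x3501B522; invert → 0xCAFE4ADD; add 1 → 0xCAFE4ADE.
Split into bytes (most-significant first): CA FE 4A DE.
In big-endian order the high byte comes first in memory.
So the memory order matches the most-significant-first order: CA FE 4A DE.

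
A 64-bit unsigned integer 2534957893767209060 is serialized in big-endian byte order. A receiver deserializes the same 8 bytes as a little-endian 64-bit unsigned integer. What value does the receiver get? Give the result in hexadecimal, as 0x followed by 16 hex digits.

2534957893767209060 in 64-bit hexadecimal is 0x232DFAC60A912064.
Stored big-endian, the bytes at ascending addresses are 23 2D FA C6 0A 91 20 64.
Read back as little-endian, the first byte is least significant, giving 0x6420910AC6FA2D23.

0x6420910AC6FA2D23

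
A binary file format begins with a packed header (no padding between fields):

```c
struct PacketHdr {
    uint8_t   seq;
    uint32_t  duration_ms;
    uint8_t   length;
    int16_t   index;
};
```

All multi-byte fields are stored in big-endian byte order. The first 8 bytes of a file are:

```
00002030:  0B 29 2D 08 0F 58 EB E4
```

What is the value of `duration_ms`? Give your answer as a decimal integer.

690817039

`duration_ms` follows `seq` (1 byte), so it starts at byte offset 1 and occupies 4 bytes.
Bytes at offsets 1..4: 29 2D 08 0F.
In big-endian order the high byte comes first in memory.
The bytes are already most-significant first: 0x292D080F.
0x292D080F = 690817039.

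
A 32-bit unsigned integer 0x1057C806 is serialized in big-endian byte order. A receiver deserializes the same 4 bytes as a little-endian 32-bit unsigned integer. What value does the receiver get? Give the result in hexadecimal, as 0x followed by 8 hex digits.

Stored big-endian, the bytes at ascending addresses are 10 57 C8 06.
Read back as little-endian, the first byte is least significant, giving 0x06C85710.

0x06C85710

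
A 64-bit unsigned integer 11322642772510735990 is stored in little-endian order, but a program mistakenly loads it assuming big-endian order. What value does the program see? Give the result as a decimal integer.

11322642772510735990 in 64-bit hexadecimal is 0x9D221B9C96257E76.
Stored little-endian, the bytes at ascending addresses are 76 7E 25 96 9C 1B 22 9D.
Read back as big-endian, the last byte is least significant, giving 0x767E25969C1B229D.
0x767E25969C1B229D = 8538303272335385245.

8538303272335385245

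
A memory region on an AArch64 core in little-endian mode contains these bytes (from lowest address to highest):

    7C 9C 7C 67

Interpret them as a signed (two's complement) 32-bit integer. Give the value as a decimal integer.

1736219772

In little-endian order the low byte comes first in memory.
Reassemble most-significant byte first: 67 7C 9C 7C → 0x677C9C7C.
0x677C9C7C = 1736219772.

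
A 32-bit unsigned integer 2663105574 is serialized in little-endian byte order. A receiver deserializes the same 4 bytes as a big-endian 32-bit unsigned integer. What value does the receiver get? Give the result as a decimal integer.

650427294

2663105574 in 32-bit hexadecimal is 0x9EBBC426.
Stored little-endian, the bytes at ascending addresses are 26 C4 BB 9E.
Read back as big-endian, the last byte is least significant, giving 0x26C4BB9E.
0x26C4BB9E = 650427294.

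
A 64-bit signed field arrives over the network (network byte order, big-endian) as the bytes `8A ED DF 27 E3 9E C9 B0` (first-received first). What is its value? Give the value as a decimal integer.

-8435841164579518032

In big-endian order the high byte comes first in memory.
The bytes are already most-significant first: 0x8AEDDF27E39EC9B0.
Top bit is set, so as a signed 64-bit value this is 0x8AEDDF27E39EC9B0 − 2^64 = -8435841164579518032.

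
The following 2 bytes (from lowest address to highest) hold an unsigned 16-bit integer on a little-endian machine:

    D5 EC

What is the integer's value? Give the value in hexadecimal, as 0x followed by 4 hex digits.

In little-endian order the low byte comes first in memory.
Reassemble most-significant byte first: EC D5 → 0xECD5.

0xECD5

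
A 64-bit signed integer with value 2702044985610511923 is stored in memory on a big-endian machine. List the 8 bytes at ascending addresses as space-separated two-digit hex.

2702044985610511923 in hexadecimal, padded to 64 bits, is 0x257F97992E70A633.
Split into bytes (most-significant first): 25 7F 97 99 2E 70 A6 33.
In big-endian order the high byte comes first in memory.
So the memory order matches the most-significant-first order: 25 7F 97 99 2E 70 A6 33.

25 7F 97 99 2E 70 A6 33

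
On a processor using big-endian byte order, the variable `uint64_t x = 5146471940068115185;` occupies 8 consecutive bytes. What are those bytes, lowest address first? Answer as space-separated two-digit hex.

5146471940068115185 in hexadecimal, padded to 64 bits, is 0x476BF0F65A4682F1.
Split into bytes (most-significant first): 47 6B F0 F6 5A 46 82 F1.
Big-endian: lowest address holds the most-significant byte.
So the memory order matches the most-significant-first order: 47 6B F0 F6 5A 46 82 F1.

47 6B F0 F6 5A 46 82 F1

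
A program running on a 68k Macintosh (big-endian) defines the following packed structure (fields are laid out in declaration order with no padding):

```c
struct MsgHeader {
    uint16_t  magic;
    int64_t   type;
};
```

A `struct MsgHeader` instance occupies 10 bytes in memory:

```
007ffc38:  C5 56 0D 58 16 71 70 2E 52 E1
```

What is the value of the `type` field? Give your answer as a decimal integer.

`type` follows `magic` (2 bytes), so it starts at byte offset 2 and occupies 8 bytes.
Bytes at offsets 2..9: 0D 58 16 71 70 2E 52 E1.
In big-endian order the high byte comes first in memory.
The bytes are already most-significant first: 0x0D581671702E52E1.
0x0D581671702E52E1 = 961543196912800481.

961543196912800481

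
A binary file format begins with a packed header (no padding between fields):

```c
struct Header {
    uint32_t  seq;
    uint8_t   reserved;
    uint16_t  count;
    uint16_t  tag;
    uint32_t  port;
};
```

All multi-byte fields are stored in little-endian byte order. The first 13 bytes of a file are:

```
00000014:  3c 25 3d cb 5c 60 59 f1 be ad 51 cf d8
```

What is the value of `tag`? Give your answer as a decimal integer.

48881

`tag` follows `seq` (4 B), `reserved` (1 B), `count` (2 B), so it starts at offset 4 + 1 + 2 = 7 and occupies 2 bytes.
Bytes at offsets 7..8: F1 BE.
In little-endian order the low byte comes first in memory.
Reassemble most-significant byte first: BE F1 → 0xBEF1.
0xBEF1 = 48881.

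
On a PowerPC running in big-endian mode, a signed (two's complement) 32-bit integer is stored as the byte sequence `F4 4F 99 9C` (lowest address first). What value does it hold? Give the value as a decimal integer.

-196109924

In big-endian order the high byte comes first in memory.
The bytes are already most-significant first: 0xF44F999C.
Top bit is set, so as a signed 32-bit value this is 0xF44F999C − 2^32 = -196109924.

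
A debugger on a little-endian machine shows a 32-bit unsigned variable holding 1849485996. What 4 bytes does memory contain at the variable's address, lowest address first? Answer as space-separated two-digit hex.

AC EA 3C 6E

1849485996 in hexadecimal, padded to 32 bits, is 0x6E3CEAAC.
Split into bytes (most-significant first): 6E 3C EA AC.
In little-endian order the low byte comes first in memory.
So at ascending addresses the bytes are AC EA 3C 6E.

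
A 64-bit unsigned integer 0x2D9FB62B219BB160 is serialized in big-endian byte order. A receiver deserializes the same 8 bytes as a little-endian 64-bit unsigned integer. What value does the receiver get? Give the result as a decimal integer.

6967520665288482605

Stored big-endian, the bytes at ascending addresses are 2D 9F B6 2B 21 9B B1 60.
Read back as little-endian, the first byte is least significant, giving 0x60B19B212BB69F2D.
0x60B19B212BB69F2D = 6967520665288482605.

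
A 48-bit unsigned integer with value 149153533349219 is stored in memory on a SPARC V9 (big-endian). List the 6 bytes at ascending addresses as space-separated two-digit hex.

87 A7 83 5F 4D 63

149153533349219 in hexadecimal, padded to 48 bits, is 0x87A7835F4D63.
Split into bytes (most-significant first): 87 A7 83 5F 4D 63.
Big-endian: lowest address holds the most-significant byte.
So the memory order matches the most-significant-first order: 87 A7 83 5F 4D 63.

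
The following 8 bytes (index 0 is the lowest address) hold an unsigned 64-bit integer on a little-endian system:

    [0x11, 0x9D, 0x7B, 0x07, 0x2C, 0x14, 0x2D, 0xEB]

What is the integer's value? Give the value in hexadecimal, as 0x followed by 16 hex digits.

0xEB2D142C077B9D11

In little-endian order the low byte comes first in memory.
Reassemble most-significant byte first: EB 2D 14 2C 07 7B 9D 11 → 0xEB2D142C077B9D11.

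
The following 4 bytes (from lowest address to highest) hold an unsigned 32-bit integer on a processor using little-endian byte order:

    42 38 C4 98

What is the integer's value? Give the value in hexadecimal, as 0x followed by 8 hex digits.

0x98C43842

Little-endian stores the least-significant byte at the lowest address.
Reassemble most-significant byte first: 98 C4 38 42 → 0x98C43842.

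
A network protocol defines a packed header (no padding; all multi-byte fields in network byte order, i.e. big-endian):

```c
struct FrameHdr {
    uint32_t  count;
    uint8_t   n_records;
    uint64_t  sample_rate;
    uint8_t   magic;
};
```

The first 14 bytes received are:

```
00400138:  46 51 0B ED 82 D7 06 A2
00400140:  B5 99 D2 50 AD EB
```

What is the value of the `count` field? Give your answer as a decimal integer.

1179716589

`count` is the first field, at byte offset 0, occupying 4 bytes.
Bytes at offsets 0..3: 46 51 0B ED.
In big-endian order the high byte comes first in memory.
The bytes are already most-significant first: 0x46510BED.
0x46510BED = 1179716589.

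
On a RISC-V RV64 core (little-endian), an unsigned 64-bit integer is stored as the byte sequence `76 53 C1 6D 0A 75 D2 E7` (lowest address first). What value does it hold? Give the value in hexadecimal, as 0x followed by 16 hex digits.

In little-endian order the low byte comes first in memory.
Reassemble most-significant byte first: E7 D2 75 0A 6D C1 53 76 → 0xE7D2750A6DC15376.

0xE7D2750A6DC15376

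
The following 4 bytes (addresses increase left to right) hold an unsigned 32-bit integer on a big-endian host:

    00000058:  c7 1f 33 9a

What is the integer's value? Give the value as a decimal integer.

3340710810

Big-endian: lowest address holds the most-significant byte.
The bytes are already most-significant first: 0xC71F339A.
0xC71F339A = 3340710810.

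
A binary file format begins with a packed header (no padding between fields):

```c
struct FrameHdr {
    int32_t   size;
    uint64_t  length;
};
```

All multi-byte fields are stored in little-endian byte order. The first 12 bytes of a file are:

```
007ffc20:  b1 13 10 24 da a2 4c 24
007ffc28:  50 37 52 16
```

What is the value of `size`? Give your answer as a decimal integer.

605033393

`size` is the first field, at byte offset 0, occupying 4 bytes.
Bytes at offsets 0..3: B1 13 10 24.
Little-endian: lowest address holds the least-significant byte.
Reassemble most-significant byte first: 24 10 13 B1 → 0x241013B1.
0x241013B1 = 605033393.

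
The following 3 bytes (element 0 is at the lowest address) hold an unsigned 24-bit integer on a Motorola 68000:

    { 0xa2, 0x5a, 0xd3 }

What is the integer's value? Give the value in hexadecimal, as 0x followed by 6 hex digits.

In big-endian order the high byte comes first in memory.
The bytes are already most-significant first: 0xA25AD3.

0xA25AD3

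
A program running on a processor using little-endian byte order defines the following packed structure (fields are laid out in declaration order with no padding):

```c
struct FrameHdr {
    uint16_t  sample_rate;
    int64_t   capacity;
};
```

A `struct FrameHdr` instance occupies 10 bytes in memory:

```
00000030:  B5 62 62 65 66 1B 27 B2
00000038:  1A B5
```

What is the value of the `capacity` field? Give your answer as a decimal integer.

`capacity` follows `sample_rate` (2 bytes), so it starts at byte offset 2 and occupies 8 bytes.
Bytes at offsets 2..9: 62 65 66 1B 27 B2 1A B5.
Little-endian stores the least-significant byte at the lowest address.
Reassemble most-significant byte first: B5 1A B2 27 1B 66 65 62 → 0xB51AB2271B666562.
Top bit is set, so as a signed 64-bit value this is 0xB51AB2271B666562 − 2^64 = -5396805322416954014.

-5396805322416954014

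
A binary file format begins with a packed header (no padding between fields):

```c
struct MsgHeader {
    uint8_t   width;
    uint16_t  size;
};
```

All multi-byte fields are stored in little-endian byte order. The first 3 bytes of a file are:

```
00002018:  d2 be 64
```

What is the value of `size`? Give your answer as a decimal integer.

25790

`size` follows `width` (1 byte), so it starts at byte offset 1 and occupies 2 bytes.
Bytes at offsets 1..2: BE 64.
In little-endian order the low byte comes first in memory.
Reassemble most-significant byte first: 64 BE → 0x64BE.
0x64BE = 25790.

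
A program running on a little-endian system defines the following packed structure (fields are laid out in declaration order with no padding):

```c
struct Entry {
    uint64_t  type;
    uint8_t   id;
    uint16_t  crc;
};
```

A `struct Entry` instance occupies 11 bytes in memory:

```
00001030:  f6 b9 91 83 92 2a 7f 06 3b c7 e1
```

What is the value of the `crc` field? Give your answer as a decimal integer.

57799

`crc` follows `type` (8 B), `id` (1 B), so it starts at offset 8 + 1 = 9 and occupies 2 bytes.
Bytes at offsets 9..10: C7 E1.
Little-endian: lowest address holds the least-significant byte.
Reassemble most-significant byte first: E1 C7 → 0xE1C7.
0xE1C7 = 57799.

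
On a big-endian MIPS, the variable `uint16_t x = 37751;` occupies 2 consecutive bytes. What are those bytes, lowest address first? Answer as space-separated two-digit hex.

93 77

37751 in hexadecimal, padded to 16 bits, is 0x9377.
Split into bytes (most-significant first): 93 77.
Big-endian stores the most-significant byte at the lowest address.
So the memory order matches the most-significant-first order: 93 77.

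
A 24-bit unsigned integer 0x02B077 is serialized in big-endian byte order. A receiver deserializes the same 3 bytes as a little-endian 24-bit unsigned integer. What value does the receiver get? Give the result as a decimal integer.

7843842

Stored big-endian, the bytes at ascending addresses are 02 B0 77.
Read back as little-endian, the first byte is least significant, giving 0x77B002.
0x77B002 = 7843842.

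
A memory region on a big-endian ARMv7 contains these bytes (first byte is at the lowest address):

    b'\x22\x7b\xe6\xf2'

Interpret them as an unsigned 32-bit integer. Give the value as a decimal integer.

578545394

Big-endian stores the most-significant byte at the lowest address.
The bytes are already most-significant first: 0x227BE6F2.
0x227BE6F2 = 578545394.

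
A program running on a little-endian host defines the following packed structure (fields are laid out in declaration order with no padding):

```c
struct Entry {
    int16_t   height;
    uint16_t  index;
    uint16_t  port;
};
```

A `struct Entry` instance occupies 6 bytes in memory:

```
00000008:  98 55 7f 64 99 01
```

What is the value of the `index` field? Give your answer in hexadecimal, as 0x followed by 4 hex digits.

0x647F

`index` follows `height` (2 bytes), so it starts at byte offset 2 and occupies 2 bytes.
Bytes at offsets 2..3: 7F 64.
In little-endian order the low byte comes first in memory.
Reassemble most-significant byte first: 64 7F → 0x647F.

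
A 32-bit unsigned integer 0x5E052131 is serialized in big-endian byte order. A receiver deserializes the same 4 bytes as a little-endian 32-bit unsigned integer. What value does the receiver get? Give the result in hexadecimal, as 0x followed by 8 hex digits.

Stored big-endian, the bytes at ascending addresses are 5E 05 21 31.
Read back as little-endian, the first byte is least significant, giving 0x3121055E.

0x3121055E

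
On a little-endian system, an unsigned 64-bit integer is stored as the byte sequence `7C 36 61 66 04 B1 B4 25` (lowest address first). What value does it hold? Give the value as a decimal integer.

2716991107666884220

In little-endian order the low byte comes first in memory.
Reassemble most-significant byte first: 25 B4 B1 04 66 61 36 7C → 0x25B4B1046661367C.
0x25B4B1046661367C = 2716991107666884220.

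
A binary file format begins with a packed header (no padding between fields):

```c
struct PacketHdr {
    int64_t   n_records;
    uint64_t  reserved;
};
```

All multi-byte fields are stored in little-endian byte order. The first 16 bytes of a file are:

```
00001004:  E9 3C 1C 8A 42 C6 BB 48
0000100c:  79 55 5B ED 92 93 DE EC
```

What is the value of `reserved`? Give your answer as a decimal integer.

`reserved` follows `n_records` (8 bytes), so it starts at byte offset 8 and occupies 8 bytes.
Bytes at offsets 8..15: 79 55 5B ED 92 93 DE EC.
Little-endian: lowest address holds the least-significant byte.
Reassemble most-significant byte first: EC DE 93 92 ED 5B 55 79 → 0xECDE9392ED5B5579.
0xECDE9392ED5B5579 = 17068241897037452665.

17068241897037452665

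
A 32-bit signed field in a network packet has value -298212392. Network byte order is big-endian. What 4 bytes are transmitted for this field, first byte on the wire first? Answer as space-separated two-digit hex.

EE 39 A3 D8

Two's complement of -298212392 in 32 bits: 298212392 = 0x11C65C28; invert → 0xEE39A3D7; add 1 → 0xEE39A3D8.
Split into bytes (most-significant first): EE 39 A3 D8.
In big-endian order the high byte comes first in memory.
So the memory order matches the most-significant-first order: EE 39 A3 D8.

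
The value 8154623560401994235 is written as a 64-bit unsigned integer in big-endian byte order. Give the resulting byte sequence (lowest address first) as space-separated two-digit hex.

71 2B 0A EC 52 CA C1 FB

8154623560401994235 in hexadecimal, padded to 64 bits, is 0x712B0AEC52CAC1FB.
Split into bytes (most-significant first): 71 2B 0A EC 52 CA C1 FB.
Big-endian: lowest address holds the most-significant byte.
So the memory order matches the most-significant-first order: 71 2B 0A EC 52 CA C1 FB.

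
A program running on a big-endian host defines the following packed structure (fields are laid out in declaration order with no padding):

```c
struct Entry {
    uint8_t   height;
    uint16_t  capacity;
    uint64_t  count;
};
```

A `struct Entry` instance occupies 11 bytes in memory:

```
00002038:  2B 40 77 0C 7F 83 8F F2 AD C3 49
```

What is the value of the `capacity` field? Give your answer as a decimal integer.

16503

`capacity` follows `height` (1 byte), so it starts at byte offset 1 and occupies 2 bytes.
Bytes at offsets 1..2: 40 77.
In big-endian order the high byte comes first in memory.
The bytes are already most-significant first: 0x4077.
0x4077 = 16503.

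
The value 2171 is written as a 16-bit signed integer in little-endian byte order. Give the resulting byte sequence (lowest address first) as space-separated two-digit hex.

2171 in hexadecimal, padded to 16 bits, is 0x087B.
Split into bytes (most-significant first): 08 7B.
Little-endian stores the least-significant byte at the lowest address.
So at ascending addresses the bytes are 7B 08.

7B 08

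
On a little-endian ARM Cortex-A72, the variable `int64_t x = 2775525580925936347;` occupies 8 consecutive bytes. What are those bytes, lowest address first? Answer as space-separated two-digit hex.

2775525580925936347 in hexadecimal, padded to 64 bits, is 0x2684A5CF7C19A2DB.
Split into bytes (most-significant first): 26 84 A5 CF 7C 19 A2 DB.
In little-endian order the low byte comes first in memory.
So at ascending addresses the bytes are DB A2 19 7C CF A5 84 26.

DB A2 19 7C CF A5 84 26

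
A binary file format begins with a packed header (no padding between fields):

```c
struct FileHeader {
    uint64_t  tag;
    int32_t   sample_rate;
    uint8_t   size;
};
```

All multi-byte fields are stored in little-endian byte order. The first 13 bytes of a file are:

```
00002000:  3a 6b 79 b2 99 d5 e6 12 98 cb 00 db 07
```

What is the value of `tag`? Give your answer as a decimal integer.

`tag` is the first field, at byte offset 0, occupying 8 bytes.
Bytes at offsets 0..7: 3A 6B 79 B2 99 D5 E6 12.
In little-endian order the low byte comes first in memory.
Reassemble most-significant byte first: 12 E6 D5 99 B2 79 6B 3A → 0x12E6D599B2796B3A.
0x12E6D599B2796B3A = 1362010793427168058.

1362010793427168058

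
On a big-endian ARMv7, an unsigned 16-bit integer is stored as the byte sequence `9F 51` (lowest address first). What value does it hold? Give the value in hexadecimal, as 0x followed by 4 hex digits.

0x9F51

Big-endian: lowest address holds the most-significant byte.
The bytes are already most-significant first: 0x9F51.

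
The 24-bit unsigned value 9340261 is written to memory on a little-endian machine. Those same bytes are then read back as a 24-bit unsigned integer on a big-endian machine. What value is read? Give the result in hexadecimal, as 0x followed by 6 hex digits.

0x65858E

9340261 in 24-bit hexadecimal is 0x8E8565.
Stored little-endian, the bytes at ascending addresses are 65 85 8E.
Read back as big-endian, the last byte is least significant, giving 0x65858E.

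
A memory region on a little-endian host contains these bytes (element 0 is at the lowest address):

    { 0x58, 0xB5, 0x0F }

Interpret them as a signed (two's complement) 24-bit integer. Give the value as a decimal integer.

1029464

Little-endian: lowest address holds the least-significant byte.
Reassemble most-significant byte first: 0F B5 58 → 0x0FB558.
0x0FB558 = 1029464.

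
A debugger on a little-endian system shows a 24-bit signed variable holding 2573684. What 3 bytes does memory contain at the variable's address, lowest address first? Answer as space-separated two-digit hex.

74 45 27

2573684 in hexadecimal, padded to 24 bits, is 0x274574.
Split into bytes (most-significant first): 27 45 74.
Little-endian: lowest address holds the least-significant byte.
So at ascending addresses the bytes are 74 45 27.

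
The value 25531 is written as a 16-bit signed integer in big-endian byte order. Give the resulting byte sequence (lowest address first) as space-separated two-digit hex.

63 BB

25531 in hexadecimal, padded to 16 bits, is 0x63BB.
Split into bytes (most-significant first): 63 BB.
In big-endian order the high byte comes first in memory.
So the memory order matches the most-significant-first order: 63 BB.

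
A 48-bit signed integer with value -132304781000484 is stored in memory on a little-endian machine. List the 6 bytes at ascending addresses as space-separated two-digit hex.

DC C0 86 64 AB 87

Two's complement of -132304781000484 in 48 bits: 132304781000484 = 0x78549B793F24; invert → 0x87AB6486C0DB; add 1 → 0x87AB6486C0DC.
Split into bytes (most-significant first): 87 AB 64 86 C0 DC.
Little-endian stores the least-significant byte at the lowest address.
So at ascending addresses the bytes are DC C0 86 64 AB 87.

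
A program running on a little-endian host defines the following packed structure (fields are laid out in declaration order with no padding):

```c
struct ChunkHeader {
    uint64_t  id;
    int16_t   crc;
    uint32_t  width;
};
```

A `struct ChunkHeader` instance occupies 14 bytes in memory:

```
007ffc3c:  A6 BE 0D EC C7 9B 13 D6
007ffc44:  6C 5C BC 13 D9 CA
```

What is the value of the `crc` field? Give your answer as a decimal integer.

`crc` follows `id` (8 bytes), so it starts at byte offset 8 and occupies 2 bytes.
Bytes at offsets 8..9: 6C 5C.
In little-endian order the low byte comes first in memory.
Reassemble most-significant byte first: 5C 6C → 0x5C6C.
0x5C6C = 23660.

23660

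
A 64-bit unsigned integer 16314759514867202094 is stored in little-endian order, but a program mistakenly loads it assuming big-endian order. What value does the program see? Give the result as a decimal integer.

3348591143774022114

16314759514867202094 in 64-bit hexadecimal is 0xE269AB56E795782E.
Stored little-endian, the bytes at ascending addresses are 2E 78 95 E7 56 AB 69 E2.
Read back as big-endian, the last byte is least significant, giving 0x2E7895E756AB69E2.
0x2E7895E756AB69E2 = 3348591143774022114.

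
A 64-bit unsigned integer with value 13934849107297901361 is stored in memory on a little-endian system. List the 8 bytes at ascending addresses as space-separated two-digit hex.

13934849107297901361 in hexadecimal, padded to 64 bits, is 0xC162876EDF291B31.
Split into bytes (most-significant first): C1 62 87 6E DF 29 1B 31.
In little-endian order the low byte comes first in memory.
So at ascending addresses the bytes are 31 1B 29 DF 6E 87 62 C1.

31 1B 29 DF 6E 87 62 C1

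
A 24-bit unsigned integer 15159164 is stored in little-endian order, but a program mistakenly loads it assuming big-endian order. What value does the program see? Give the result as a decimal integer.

8146919

15159164 in 24-bit hexadecimal is 0xE74F7C.
Stored little-endian, the bytes at ascending addresses are 7C 4F E7.
Read back as big-endian, the last byte is least significant, giving 0x7C4FE7.
0x7C4FE7 = 8146919.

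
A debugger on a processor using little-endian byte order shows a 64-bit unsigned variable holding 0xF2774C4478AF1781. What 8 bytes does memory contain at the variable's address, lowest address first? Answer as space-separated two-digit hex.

Split into bytes (most-significant first): F2 77 4C 44 78 AF 17 81.
Little-endian: lowest address holds the least-significant byte.
So at ascending addresses the bytes are 81 17 AF 78 44 4C 77 F2.

81 17 AF 78 44 4C 77 F2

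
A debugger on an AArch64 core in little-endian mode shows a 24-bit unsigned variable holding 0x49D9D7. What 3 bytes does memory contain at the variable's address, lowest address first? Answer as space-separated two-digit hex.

D7 D9 49

Split into bytes (most-significant first): 49 D9 D7.
Little-endian: lowest address holds the least-significant byte.
So at ascending addresses the bytes are D7 D9 49.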